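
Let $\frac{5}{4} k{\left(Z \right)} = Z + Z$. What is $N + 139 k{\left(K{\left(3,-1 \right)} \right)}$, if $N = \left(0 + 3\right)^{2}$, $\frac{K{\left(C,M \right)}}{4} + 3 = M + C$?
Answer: $- \frac{4403}{5} \approx -880.6$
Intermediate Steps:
$K{\left(C,M \right)} = -12 + 4 C + 4 M$ ($K{\left(C,M \right)} = -12 + 4 \left(M + C\right) = -12 + 4 \left(C + M\right) = -12 + \left(4 C + 4 M\right) = -12 + 4 C + 4 M$)
$N = 9$ ($N = 3^{2} = 9$)
$k{\left(Z \right)} = \frac{8 Z}{5}$ ($k{\left(Z \right)} = \frac{4 \left(Z + Z\right)}{5} = \frac{4 \cdot 2 Z}{5} = \frac{8 Z}{5}$)
$N + 139 k{\left(K{\left(3,-1 \right)} \right)} = 9 + 139 \frac{8 \left(-12 + 4 \cdot 3 + 4 \left(-1\right)\right)}{5} = 9 + 139 \frac{8 \left(-12 + 12 - 4\right)}{5} = 9 + 139 \cdot \frac{8}{5} \left(-4\right) = 9 + 139 \left(- \frac{32}{5}\right) = 9 - \frac{4448}{5} = - \frac{4403}{5}$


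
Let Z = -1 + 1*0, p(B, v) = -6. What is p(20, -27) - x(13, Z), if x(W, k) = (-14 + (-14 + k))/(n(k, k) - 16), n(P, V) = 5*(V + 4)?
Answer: -35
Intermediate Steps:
n(P, V) = 20 + 5*V (n(P, V) = 5*(4 + V) = 20 + 5*V)
Z = -1 (Z = -1 + 0 = -1)
x(W, k) = (-28 + k)/(4 + 5*k) (x(W, k) = (-14 + (-14 + k))/((20 + 5*k) - 16) = (-28 + k)/(4 + 5*k))
p(20, -27) - x(13, Z) = -6 - (-28 - 1)/(4 + 5*(-1)) = -6 - (-29)/(4 - 5) = -6 - (-29)/(-1) = -6 - (-1)*(-29) = -6 - 1*29 = -6 - 29 = -35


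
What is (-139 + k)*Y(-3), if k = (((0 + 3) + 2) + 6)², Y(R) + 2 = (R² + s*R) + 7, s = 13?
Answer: 450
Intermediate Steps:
Y(R) = 5 + R² + 13*R (Y(R) = -2 + ((R² + 13*R) + 7) = -2 + (7 + R² + 13*R) = 5 + R² + 13*R)
k = 121 (k = ((3 + 2) + 6)² = (5 + 6)² = 11² = 121)
(-139 + k)*Y(-3) = (-139 + 121)*(5 + (-3)² + 13*(-3)) = -18*(5 + 9 - 39) = -18*(-25) = 450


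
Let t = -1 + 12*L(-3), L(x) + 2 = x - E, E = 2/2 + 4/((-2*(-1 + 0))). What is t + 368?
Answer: 271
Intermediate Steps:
E = 3 (E = 2*(1/2) + 4/((-2*(-1))) = 1 + 4/2 = 1 + 4*(1/2) = 1 + 2 = 3)
L(x) = -5 + x (L(x) = -2 + (x - 1*3) = -2 + (x - 3) = -2 + (-3 + x) = -5 + x)
t = -97 (t = -1 + 12*(-5 - 3) = -1 + 12*(-8) = -1 - 96 = -97)
t + 368 = -97 + 368 = 271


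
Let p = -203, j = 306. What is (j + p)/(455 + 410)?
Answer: 103/865 ≈ 0.11908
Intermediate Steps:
(j + p)/(455 + 410) = (306 - 203)/(455 + 410) = 103/865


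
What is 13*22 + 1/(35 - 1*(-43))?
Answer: 22309/78 ≈ 286.01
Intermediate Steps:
13*22 + 1/(35 - 1*(-43)) = 286 + 1/(35 + 43) = 286 + 1/78 = 22309/78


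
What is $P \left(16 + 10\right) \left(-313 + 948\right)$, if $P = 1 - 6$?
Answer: $-82550$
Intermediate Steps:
$P = -5$ ($P = 1 - 6 = -5$)
$P \left(16 + 10\right) \left(-313 + 948\right) = - 5 \left(16 + 10\right) \left(-313 + 948\right) = \left(-5\right) 26 \cdot 635 = \left(-130\right) 635 = -82550$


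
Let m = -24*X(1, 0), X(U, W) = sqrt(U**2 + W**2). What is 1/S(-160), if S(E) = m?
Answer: -1/24 ≈ -0.041667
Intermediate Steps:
m = -24 (m = -24*sqrt(1**2 + 0**2) = -24*sqrt(1 + 0) = -24*sqrt(1) = -24*1 = -24)
S(E) = -24
1/S(-160) = 1/(-24) = -1/24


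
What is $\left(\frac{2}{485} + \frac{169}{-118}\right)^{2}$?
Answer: $\frac{6679629441}{3275272900} \approx 2.0394$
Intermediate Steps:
$\left(\frac{2}{485} + \frac{169}{-118}\right)^{2} = \left(2 \cdot \frac{1}{485} + 169 \left(- \frac{1}{118}\right)\right)^{2} = \left(\frac{2}{485} - \frac{169}{118}\right)^{2} = \left(- \frac{81729}{57230}\right)^{2} = \frac{6679629441}{3275272900}$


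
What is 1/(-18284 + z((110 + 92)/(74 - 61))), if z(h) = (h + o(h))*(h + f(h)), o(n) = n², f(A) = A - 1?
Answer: -2197/23188818 ≈ -9.4744e-5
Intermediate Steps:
f(A) = -1 + A
z(h) = (-1 + 2*h)*(h + h²) (z(h) = (h + h²)*(h + (-1 + h)) = (h + h²)*(-1 + 2*h) = (-1 + 2*h)*(h + h²))
1/(-18284 + z((110 + 92)/(74 - 61))) = 1/(-18284 + ((110 + 92)/(74 - 61))*(-1 + (110 + 92)/(74 - 61) + 2*((110 + 92)/(74 - 61))²)) = 1/(-18284 + (202/13)*(-1 + 202/13 + 2*(202/13)²)) = 1/(-18284 + (202*(1/13))*(-1 + 202*(1/13) + 2*(202*(1/13))²)) = 1/(-18284 + 202*(-1 + 202/13 + 2*(202/13)²)/13) = 1/(-18284 + 202*(-1 + 202/13 + 2*(40804/169))/13) = 1/(-18284 + 202*(-1 + 202/13 + 81608/169)/13) = 1/(-18284 + (202/13)*(84065/169)) = 1/(-18284 + 16981130/2197) = 1/(-23188818/2197) = -2197/23188818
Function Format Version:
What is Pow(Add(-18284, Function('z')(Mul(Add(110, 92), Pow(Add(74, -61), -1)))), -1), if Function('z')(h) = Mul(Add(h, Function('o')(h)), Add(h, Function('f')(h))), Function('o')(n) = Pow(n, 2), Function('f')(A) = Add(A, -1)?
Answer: Rational(-2197, 23188818) ≈ -9.4744e-5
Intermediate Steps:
Function('f')(A) = Add(-1, A)
Function('z')(h) = Mul(Add(-1, Mul(2, h)), Add(h, Pow(h, 2))) (Function('z')(h) = Mul(Add(h, Pow(h, 2)), Add(h, Add(-1, h))) = Mul(Add(h, Pow(h, 2)), Add(-1, Mul(2, h))) = Mul(Add(-1, Mul(2, h)), Add(h, Pow(h, 2))))
Pow(Add(-18284, Function('z')(Mul(Add(110, 92), Pow(Add(74, -61), -1)))), -1) = Pow(Add(-18284, Mul(Mul(Add(110, 92), Pow(Add(74, -61), -1)), Add(-1, Mul(Add(110, 92), Pow(Add(74, -61), -1)), Mul(2, Pow(Mul(Add(110, 92), Pow(Add(74, -61), -1)), 2))))), -1) = Pow(Add(-18284, Mul(Mul(202, Pow(13, -1)), Add(-1, Mul(202, Pow(13, -1)), Mul(2, Pow(Mul(202, Pow(13, -1)), 2))))), -1) = Pow(Add(-18284, Mul(Mul(202, Rational(1, 13)), Add(-1, Mul(202, Rational(1, 13)), Mul(2, Pow(Mul(202, Rational(1, 13)), 2))))), -1) = Pow(Add(-18284, Mul(Rational(202, 13), Add(-1, Rational(202, 13), Mul(2, Pow(Rational(202, 13), 2))))), -1) = Pow(Add(-18284, Mul(Rational(202, 13), Add(-1, Rational(202, 13), Mul(2, Rational(40804, 169))))), -1) = Pow(Add(-18284, Mul(Rational(202, 13), Add(-1, Rational(202, 13), Rational(81608, 169)))), -1) = Pow(Add(-18284, Mul(Rational(202, 13), Rational(84065, 169))), -1) = Pow(Add(-18284, Rational(16981130, 2197)), -1) = Pow(Rational(-23188818, 2197), -1) = Rational(-2197, 23188818)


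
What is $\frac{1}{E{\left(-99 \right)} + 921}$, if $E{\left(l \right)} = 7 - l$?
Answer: $\frac{1}{1027} \approx 0.00097371$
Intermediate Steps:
$\frac{1}{E{\left(-99 \right)} + 921} = \frac{1}{\left(7 - -99\right) + 921} = \frac{1}{\left(7 + 99\right) + 921} = \frac{1}{106 + 921} = \frac{1}{1027}$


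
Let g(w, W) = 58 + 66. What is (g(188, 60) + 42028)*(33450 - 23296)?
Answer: 428011408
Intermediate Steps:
g(w, W) = 124
(g(188, 60) + 42028)*(33450 - 23296) = (124 + 42028)*(33450 - 23296) = 42152*10154 = 428011408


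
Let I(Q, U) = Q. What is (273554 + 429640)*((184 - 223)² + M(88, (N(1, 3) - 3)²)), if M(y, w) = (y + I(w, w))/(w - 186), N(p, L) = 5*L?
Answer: 7459716350/7 ≈ 1.0657e+9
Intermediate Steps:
M(y, w) = (w + y)/(-186 + w) (M(y, w) = (y + w)/(w - 186) = (w + y)/(-186 + w))
(273554 + 429640)*((184 - 223)² + M(88, (N(1, 3) - 3)²)) = (273554 + 429640)*((184 - 223)² + ((5*3 - 3)² + 88)/(-186 + (5*3 - 3)²)) = 703194*((-39)² + ((15 - 3)² + 88)/(-186 + (15 - 3)²)) = 703194*(1521 + (12² + 88)/(-186 + 12²)) = 703194*(1521 + (144 + 88)/(-186 + 144)) = 703194*(1521 + 232/(-42)) = 703194*(1521 - 1/42*232) = 703194*(1521 - 116/21) = 703194*(31825/21) = 7459716350/7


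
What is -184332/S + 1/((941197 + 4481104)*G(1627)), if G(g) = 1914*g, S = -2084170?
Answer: 141478733368281403/1599644834993238330 ≈ 0.088444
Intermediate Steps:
-184332/S + 1/((941197 + 4481104)*G(1627)) = -184332/(-2084170) + 1/((941197 + 4481104)*((1914*1627))) = -184332*(-1/2084170) + 1/(5422301*3114078) = 92166/1042085 + (1/5422301)*(1/3114078) = 92166/1042085 + 1/16885468253478 = 141478733368281403/1599644834993238330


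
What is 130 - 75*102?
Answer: -7520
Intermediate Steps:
130 - 75*102 = 130 - 7650 = -7520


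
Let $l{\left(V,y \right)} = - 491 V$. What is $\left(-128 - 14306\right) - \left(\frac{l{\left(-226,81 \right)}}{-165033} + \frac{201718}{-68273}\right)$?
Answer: $- \frac{162591313353494}{11267298009} \approx -14430.0$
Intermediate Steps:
$\left(-128 - 14306\right) - \left(\frac{l{\left(-226,81 \right)}}{-165033} + \frac{201718}{-68273}\right) = \left(-128 - 14306\right) - \left(\frac{\left(-491\right) \left(-226\right)}{-165033} + \frac{201718}{-68273}\right) = \left(-128 - 14306\right) - \left(110966 \left(- \frac{1}{165033}\right) + 201718 \left(- \frac{1}{68273}\right)\right) = -14434 - \left(- \frac{110966}{165033} - \frac{201718}{68273}\right) = -14434 - - \frac{40866108412}{11267298009} = -14434 + \frac{40866108412}{11267298009} = - \frac{162591313353494}{11267298009}$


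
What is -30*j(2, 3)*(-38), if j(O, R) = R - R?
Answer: 0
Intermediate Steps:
j(O, R) = 0
-30*j(2, 3)*(-38) = -30*0*(-38) = 0*(-38) = 0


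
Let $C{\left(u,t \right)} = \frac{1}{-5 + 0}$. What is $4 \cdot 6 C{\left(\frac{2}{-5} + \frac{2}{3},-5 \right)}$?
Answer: $- \frac{24}{5} \approx -4.8$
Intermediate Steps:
$C{\left(u,t \right)} = - \frac{1}{5}$ ($C{\left(u,t \right)} = \frac{1}{-5} = - \frac{1}{5}$)
$4 \cdot 6 C{\left(\frac{2}{-5} + \frac{2}{3},-5 \right)} = 4 \cdot 6 \left(- \frac{1}{5}\right) = 24 \left(- \frac{1}{5}\right) = - \frac{24}{5}$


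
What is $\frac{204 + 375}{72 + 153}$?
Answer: $\frac{193}{75} \approx 2.5733$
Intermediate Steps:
$\frac{204 + 375}{72 + 153} = \frac{579}{225} = 579 \cdot \frac{1}{225} = \frac{193}{75}$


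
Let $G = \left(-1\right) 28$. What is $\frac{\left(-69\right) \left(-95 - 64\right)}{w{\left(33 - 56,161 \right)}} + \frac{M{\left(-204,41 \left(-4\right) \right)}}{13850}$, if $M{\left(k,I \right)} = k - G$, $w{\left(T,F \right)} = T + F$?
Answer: $\frac{1100899}{13850} \approx 79.487$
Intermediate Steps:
$G = -28$
$w{\left(T,F \right)} = F + T$
$M{\left(k,I \right)} = 28 + k$ ($M{\left(k,I \right)} = k - -28 = k + 28 = 28 + k$)
$\frac{\left(-69\right) \left(-95 - 64\right)}{w{\left(33 - 56,161 \right)}} + \frac{M{\left(-204,41 \left(-4\right) \right)}}{13850} = \frac{\left(-69\right) \left(-95 - 64\right)}{161 + \left(33 - 56\right)} + \frac{28 - 204}{13850} = \frac{\left(-69\right) \left(-159\right)}{161 - 23} - \frac{88}{6925} = \frac{10971}{138} - \frac{88}{6925} = 10971 \cdot \frac{1}{138} - \frac{88}{6925} = \frac{159}{2} - \frac{88}{6925} = \frac{1100899}{13850}$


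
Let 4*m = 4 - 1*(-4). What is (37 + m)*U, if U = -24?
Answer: -936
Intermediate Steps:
m = 2 (m = (4 - 1*(-4))/4 = (4 + 4)/4 = (¼)*8 = 2)
(37 + m)*U = (37 + 2)*(-24) = 39*(-24) = -936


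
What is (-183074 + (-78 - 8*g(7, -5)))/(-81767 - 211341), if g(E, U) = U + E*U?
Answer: 45708/73277 ≈ 0.62377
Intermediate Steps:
(-183074 + (-78 - 8*g(7, -5)))/(-81767 - 211341) = (-183074 + (-78 - (-40)*(1 + 7)))/(-81767 - 211341) = (-183074 + (-78 - (-40)*8))/(-293108) = (-183074 + (-78 - 8*(-40)))*(-1/293108) = (-183074 + (-78 + 320))*(-1/293108) = (-183074 + 242)*(-1/293108) = -182832*(-1/293108) = 45708/73277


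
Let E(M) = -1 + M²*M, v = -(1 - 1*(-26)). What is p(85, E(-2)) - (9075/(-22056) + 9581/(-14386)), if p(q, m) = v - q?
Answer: -5865910251/52882936 ≈ -110.92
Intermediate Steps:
v = -27 (v = -(1 + 26) = -1*27 = -27)
E(M) = -1 + M³
p(q, m) = -27 - q
p(85, E(-2)) - (9075/(-22056) + 9581/(-14386)) = (-27 - 1*85) - (9075/(-22056) + 9581/(-14386)) = (-27 - 85) - (9075*(-1/22056) + 9581*(-1/14386)) = -112 - (-3025/7352 - 9581/14386) = -112 - 1*(-56978581/52882936) = -112 + 56978581/52882936 = -5865910251/52882936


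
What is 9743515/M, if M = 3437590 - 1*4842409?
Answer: -9743515/1404819 ≈ -6.9358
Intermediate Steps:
M = -1404819 (M = 3437590 - 4842409 = -1404819)
9743515/M = 9743515/(-1404819) = 9743515*(-1/1404819) = -9743515/1404819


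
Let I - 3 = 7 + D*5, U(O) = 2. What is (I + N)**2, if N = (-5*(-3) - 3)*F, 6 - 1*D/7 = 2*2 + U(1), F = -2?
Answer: 196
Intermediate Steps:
D = 0 (D = 42 - 7*(2*2 + 2) = 42 - 7*(4 + 2) = 42 - 7*6 = 42 - 42 = 0)
I = 10 (I = 3 + (7 + 0*5) = 3 + (7 + 0) = 3 + 7 = 10)
N = -24 (N = (-5*(-3) - 3)*(-2) = (15 - 3)*(-2) = 12*(-2) = -24)
(I + N)**2 = (10 - 24)**2 = (-14)**2 = 196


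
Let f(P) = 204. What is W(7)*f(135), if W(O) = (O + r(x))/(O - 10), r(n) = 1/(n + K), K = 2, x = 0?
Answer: -510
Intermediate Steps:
r(n) = 1/(2 + n) (r(n) = 1/(n + 2) = 1/(2 + n))
W(O) = (½ + O)/(-10 + O) (W(O) = (O + 1/(2 + 0))/(O - 10) = (O + 1/2)/(-10 + O) = (O + ½)/(-10 + O) = (½ + O)/(-10 + O))
W(7)*f(135) = ((½ + 7)/(-10 + 7))*204 = ((15/2)/(-3))*204 = -⅓*15/2*204 = -5/2*204 = -510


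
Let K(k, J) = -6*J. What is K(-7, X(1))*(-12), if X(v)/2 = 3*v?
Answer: 432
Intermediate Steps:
X(v) = 6*v (X(v) = 2*(3*v) = 6*v)
K(-7, X(1))*(-12) = -36*(-12) = 432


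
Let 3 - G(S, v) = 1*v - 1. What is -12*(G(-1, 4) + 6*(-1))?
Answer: 72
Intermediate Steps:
G(S, v) = 4 - v (G(S, v) = 3 - (1*v - 1) = 3 - (v - 1) = 3 - (-1 + v) = 3 + (1 - v) = 4 - v)
-12*(G(-1, 4) + 6*(-1)) = -12*((4 - 1*4) + 6*(-1)) = -12*((4 - 4) - 6) = -12*(0 - 6) = -12*(-6) = 72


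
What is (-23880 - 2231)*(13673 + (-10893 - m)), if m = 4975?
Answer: 57313645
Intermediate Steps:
(-23880 - 2231)*(13673 + (-10893 - m)) = (-23880 - 2231)*(13673 + (-10893 - 1*4975)) = -26111*(13673 + (-10893 - 4975)) = -26111*(13673 - 15868) = -26111*(-2195) = 57313645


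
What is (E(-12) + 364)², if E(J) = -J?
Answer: 141376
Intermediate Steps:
(E(-12) + 364)² = (-1*(-12) + 364)² = (12 + 364)² = 376² = 141376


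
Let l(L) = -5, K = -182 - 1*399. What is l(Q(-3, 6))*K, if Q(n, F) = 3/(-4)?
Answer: 2905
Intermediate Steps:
Q(n, F) = -3/4 (Q(n, F) = 3*(-1/4) = -3/4)
K = -581 (K = -182 - 399 = -581)
l(Q(-3, 6))*K = -5*(-581) = 2905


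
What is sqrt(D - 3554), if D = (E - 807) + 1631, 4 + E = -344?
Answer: 9*I*sqrt(38) ≈ 55.48*I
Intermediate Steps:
E = -348 (E = -4 - 344 = -348)
D = 476 (D = (-348 - 807) + 1631 = -1155 + 1631 = 476)
sqrt(D - 3554) = sqrt(476 - 3554) = sqrt(-3078) = 9*I*sqrt(38)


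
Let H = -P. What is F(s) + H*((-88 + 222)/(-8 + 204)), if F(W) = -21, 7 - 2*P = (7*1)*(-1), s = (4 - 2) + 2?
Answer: -361/14 ≈ -25.786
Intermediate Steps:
s = 4 (s = 2 + 2 = 4)
P = 7 (P = 7/2 - 7*1*(-1)/2 = 7/2 - 7*(-1)/2 = 7/2 - ½*(-7) = 7/2 + 7/2 = 7)
H = -7 (H = -1*7 = -7)
F(s) + H*((-88 + 222)/(-8 + 204)) = -21 - 7*(-88 + 222)/(-8 + 204) = -21 - 938/196 = -21 - 7*67/98 = -21 - 67/14 = -361/14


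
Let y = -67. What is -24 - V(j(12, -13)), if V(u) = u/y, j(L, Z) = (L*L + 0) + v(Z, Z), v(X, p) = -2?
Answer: -1466/67 ≈ -21.881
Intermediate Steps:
j(L, Z) = -2 + L² (j(L, Z) = (L*L + 0) - 2 = (L² + 0) - 2 = L² - 2 = -2 + L²)
V(u) = -u/67 (V(u) = u/(-67) = u*(-1/67) = -u/67)
-24 - V(j(12, -13)) = -24 - (-1)*(-2 + 12²)/67 = -24 - (-1)*(-2 + 144)/67 = -24 - (-1)*142/67 = -24 - 1*(-142/67) = -24 + 142/67 = -1466/67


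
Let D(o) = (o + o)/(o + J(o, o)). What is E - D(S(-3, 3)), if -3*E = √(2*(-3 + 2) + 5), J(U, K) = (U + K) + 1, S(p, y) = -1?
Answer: -1 - √3/3 ≈ -1.5774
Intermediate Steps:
J(U, K) = 1 + K + U (J(U, K) = (K + U) + 1 = 1 + K + U)
D(o) = 2*o/(1 + 3*o) (D(o) = (o + o)/(o + (1 + o + o)) = (2*o)/(o + (1 + 2*o)) = (2*o)/(1 + 3*o) = 2*o/(1 + 3*o))
E = -√3/3 (E = -√(2*(-3 + 2) + 5)/3 = -√(2*(-1) + 5)/3 = -√(-2 + 5)/3 = -√3/3 ≈ -0.57735)
E - D(S(-3, 3)) = -√3/3 - 2*(-1)/(1 + 3*(-1)) = -√3/3 - 2*(-1)/(1 - 3) = -√3/3 - 2*(-1)/(-2) = -√3/3 - 2*(-1)*(-1)/2 = -√3/3 - 1*1 = -√3/3 - 1 = -1 - √3/3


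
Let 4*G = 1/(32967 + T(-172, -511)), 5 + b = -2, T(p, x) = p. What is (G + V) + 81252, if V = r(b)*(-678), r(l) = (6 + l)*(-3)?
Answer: 10391817241/131180 ≈ 79218.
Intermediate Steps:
b = -7 (b = -5 - 2 = -7)
r(l) = -18 - 3*l
G = 1/131180 (G = 1/(4*(32967 - 172)) = (¼)/32795 = (¼)*(1/32795) = 1/131180 ≈ 7.6231e-6)
V = -2034 (V = (-18 - 3*(-7))*(-678) = (-18 + 21)*(-678) = 3*(-678) = -2034)
(G + V) + 81252 = (1/131180 - 2034) + 81252 = -266820119/131180 + 81252 = 10391817241/131180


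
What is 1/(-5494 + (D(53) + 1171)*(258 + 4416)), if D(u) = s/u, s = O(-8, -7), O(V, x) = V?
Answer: 53/289753888 ≈ 1.8291e-7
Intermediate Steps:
s = -8
D(u) = -8/u
1/(-5494 + (D(53) + 1171)*(258 + 4416)) = 1/(-5494 + (-8/53 + 1171)*(258 + 4416)) = 1/(-5494 + (-8*1/53 + 1171)*4674) = 1/(-5494 + (-8/53 + 1171)*4674) = 1/(-5494 + (62055/53)*4674) = 1/(-5494 + 290045070/53) = 1/(289753888/53) = 53/289753888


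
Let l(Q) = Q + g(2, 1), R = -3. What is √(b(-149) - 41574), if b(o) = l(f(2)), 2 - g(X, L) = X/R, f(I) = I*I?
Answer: I*√374106/3 ≈ 203.88*I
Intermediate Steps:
f(I) = I²
g(X, L) = 2 + X/3 (g(X, L) = 2 - X/(-3) = 2 - (-1)*X/3 = 2 + X/3)
l(Q) = 8/3 + Q (l(Q) = Q + (2 + (⅓)*2) = Q + (2 + ⅔) = Q + 8/3 = 8/3 + Q)
b(o) = 20/3 (b(o) = 8/3 + 2² = 8/3 + 4 = 20/3)
√(b(-149) - 41574) = √(20/3 - 41574) = √(-124702/3) = I*√374106/3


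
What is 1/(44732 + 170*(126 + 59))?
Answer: 1/76182 ≈ 1.3126e-5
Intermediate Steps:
1/(44732 + 170*(126 + 59)) = 1/(44732 + 170*185) = 1/(44732 + 31450) = 1/76182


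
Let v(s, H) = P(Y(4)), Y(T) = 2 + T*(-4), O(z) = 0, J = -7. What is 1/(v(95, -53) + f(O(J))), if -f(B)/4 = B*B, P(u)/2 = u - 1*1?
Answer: -1/30 ≈ -0.033333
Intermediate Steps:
Y(T) = 2 - 4*T
P(u) = -2 + 2*u (P(u) = 2*(u - 1*1) = 2*(u - 1) = 2*(-1 + u) = -2 + 2*u)
f(B) = -4*B² (f(B) = -4*B*B = -4*B²)
v(s, H) = -30 (v(s, H) = -2 + 2*(2 - 4*4) = -2 + 2*(2 - 16) = -2 + 2*(-14) = -2 - 28 = -30)
1/(v(95, -53) + f(O(J))) = 1/(-30 - 4*0²) = 1/(-30 - 4*0) = 1/(-30 + 0) = 1/(-30) = -1/30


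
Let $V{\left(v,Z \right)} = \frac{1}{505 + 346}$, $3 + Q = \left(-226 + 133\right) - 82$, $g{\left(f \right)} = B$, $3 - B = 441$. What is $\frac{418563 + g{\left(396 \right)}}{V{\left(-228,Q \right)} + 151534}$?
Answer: $\frac{23721625}{8597029} \approx 2.7593$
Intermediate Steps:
$B = -438$ ($B = 3 - 441 = -438$)
$g{\left(f \right)} = -438$
$Q = -178$ ($Q = -3 + \left(\left(-226 + 133\right) - 82\right) = -3 - 175 = -178$)
$V{\left(v,Z \right)} = \frac{1}{851}$
$\frac{418563 + g{\left(396 \right)}}{V{\left(-228,Q \right)} + 151534} = \frac{418563 - 438}{\frac{1}{851} + 151534} = \frac{418125}{\frac{128955435}{851}} = 418125 \cdot \frac{851}{128955435} = \frac{23721625}{8597029}$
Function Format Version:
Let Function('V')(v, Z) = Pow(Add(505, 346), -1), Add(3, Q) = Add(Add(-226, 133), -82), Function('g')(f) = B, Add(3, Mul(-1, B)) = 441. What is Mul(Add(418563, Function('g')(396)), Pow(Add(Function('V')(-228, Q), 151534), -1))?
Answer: Rational(23721625, 8597029) ≈ 2.7593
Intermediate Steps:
B = -438 (B = Add(3, Mul(-1, 441)) = Add(3, -441) = -438)
Function('g')(f) = -438
Q = -178 (Q = Add(-3, Add(Add(-226, 133), -82)) = Add(-3, Add(-93, -82)) = Add(-3, -175) = -178)
Function('V')(v, Z) = Rational(1, 851) (Function('V')(v, Z) = Pow(851, -1) = Rational(1, 851))
Mul(Add(418563, Function('g')(396)), Pow(Add(Function('V')(-228, Q), 151534), -1)) = Mul(Add(418563, -438), Pow(Add(Rational(1, 851), 151534), -1)) = Mul(418125, Pow(Rational(128955435, 851), -1)) = Mul(418125, Rational(851, 128955435)) = Rational(23721625, 8597029)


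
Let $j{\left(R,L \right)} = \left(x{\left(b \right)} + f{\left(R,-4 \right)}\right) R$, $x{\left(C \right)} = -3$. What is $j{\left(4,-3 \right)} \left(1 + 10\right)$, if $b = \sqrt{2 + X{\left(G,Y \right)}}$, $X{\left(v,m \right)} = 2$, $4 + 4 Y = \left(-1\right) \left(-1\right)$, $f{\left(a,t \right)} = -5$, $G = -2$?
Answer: $-352$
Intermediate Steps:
$Y = - \frac{3}{4}$ ($Y = -1 + \frac{\left(-1\right) \left(-1\right)}{4} = -1 + \frac{1}{4} \cdot 1 = -1 + \frac{1}{4} = - \frac{3}{4} \approx -0.75$)
$b = 2$ ($b = \sqrt{2 + 2} = \sqrt{4} = 2$)
$j{\left(R,L \right)} = - 8 R$ ($j{\left(R,L \right)} = \left(-3 - 5\right) R = - 8 R$)
$j{\left(4,-3 \right)} \left(1 + 10\right) = \left(-8\right) 4 \left(1 + 10\right) = \left(-32\right) 11 = -352$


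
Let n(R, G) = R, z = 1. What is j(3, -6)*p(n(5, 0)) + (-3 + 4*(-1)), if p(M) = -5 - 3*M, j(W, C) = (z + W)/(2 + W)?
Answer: -23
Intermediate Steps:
j(W, C) = (1 + W)/(2 + W)
j(3, -6)*p(n(5, 0)) + (-3 + 4*(-1)) = ((1 + 3)/(2 + 3))*(-5 - 3*5) + (-3 + 4*(-1)) = (4/5)*(-5 - 15) + (-3 - 4) = ((⅕)*4)*(-20) - 7 = (⅘)*(-20) - 7 = -16 - 7 = -23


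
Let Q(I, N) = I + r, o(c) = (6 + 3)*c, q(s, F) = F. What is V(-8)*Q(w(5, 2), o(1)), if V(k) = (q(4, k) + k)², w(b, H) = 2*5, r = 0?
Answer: 2560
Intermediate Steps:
o(c) = 9*c
w(b, H) = 10
V(k) = 4*k² (V(k) = (k + k)² = (2*k)² = 4*k²)
Q(I, N) = I (Q(I, N) = I + 0 = I)
V(-8)*Q(w(5, 2), o(1)) = (4*(-8)²)*10 = (4*64)*10 = 256*10 = 2560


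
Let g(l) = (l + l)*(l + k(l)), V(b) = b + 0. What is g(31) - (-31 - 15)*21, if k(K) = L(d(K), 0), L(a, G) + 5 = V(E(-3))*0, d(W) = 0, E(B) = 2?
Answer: 2578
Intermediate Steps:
V(b) = b
L(a, G) = -5 (L(a, G) = -5 + 2*0 = -5 + 0 = -5)
k(K) = -5
g(l) = 2*l*(-5 + l) (g(l) = (l + l)*(l - 5) = (2*l)*(-5 + l) = 2*l*(-5 + l))
g(31) - (-31 - 15)*21 = 2*31*(-5 + 31) - (-31 - 15)*21 = 2*31*26 - (-46)*21 = 1612 - 1*(-966) = 1612 + 966 = 2578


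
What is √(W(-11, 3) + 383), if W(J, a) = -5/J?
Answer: √46398/11 ≈ 19.582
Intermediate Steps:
√(W(-11, 3) + 383) = √(-5/(-11) + 383) = √(-5*(-1/11) + 383) = √(5/11 + 383) = √(4218/11) = √46398/11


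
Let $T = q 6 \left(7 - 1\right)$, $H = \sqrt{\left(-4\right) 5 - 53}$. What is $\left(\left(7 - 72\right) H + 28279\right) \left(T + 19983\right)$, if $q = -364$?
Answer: $194531241 - 447135 i \sqrt{73} \approx 1.9453 \cdot 10^{8} - 3.8203 \cdot 10^{6} i$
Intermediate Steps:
$H = i \sqrt{73}$ ($H = \sqrt{-20 - 53} = \sqrt{-73} = i \sqrt{73} \approx 8.544 i$)
$T = -13104$ ($T = - 364 \cdot 6 \left(7 - 1\right) = - 364 \cdot 6 \cdot 6 = \left(-364\right) 36 = -13104$)
$\left(\left(7 - 72\right) H + 28279\right) \left(T + 19983\right) = \left(\left(7 - 72\right) i \sqrt{73} + 28279\right) \left(-13104 + 19983\right) = \left(- 65 i \sqrt{73} + 28279\right) 6879 = \left(28279 - 65 i \sqrt{73}\right) 6879 = 194531241 - 447135 i \sqrt{73}$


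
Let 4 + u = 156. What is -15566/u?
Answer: -7783/76 ≈ -102.41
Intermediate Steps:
u = 152 (u = -4 + 156 = 152)
-15566/u = -15566/152 = -86*181/152 = -7783/76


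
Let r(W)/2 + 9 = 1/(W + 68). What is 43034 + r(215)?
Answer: 12173530/283 ≈ 43016.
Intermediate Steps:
r(W) = -18 + 2/(68 + W) (r(W) = -18 + 2/(W + 68) = -18 + 2/(68 + W))
43034 + r(215) = 43034 + 2*(-611 - 9*215)/(68 + 215) = 43034 + 2*(-611 - 1935)/283 = 43034 + 2*(1/283)*(-2546) = 43034 - 5092/283 = 12173530/283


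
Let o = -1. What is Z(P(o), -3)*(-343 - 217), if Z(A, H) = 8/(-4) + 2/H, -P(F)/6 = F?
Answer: 4480/3 ≈ 1493.3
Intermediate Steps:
P(F) = -6*F
Z(A, H) = -2 + 2/H (Z(A, H) = 8*(-1/4) + 2/H = -2 + 2/H)
Z(P(o), -3)*(-343 - 217) = (-2 + 2/(-3))*(-343 - 217) = (-2 + 2*(-1/3))*(-560) = (-2 - 2/3)*(-560) = -8/3*(-560) = 4480/3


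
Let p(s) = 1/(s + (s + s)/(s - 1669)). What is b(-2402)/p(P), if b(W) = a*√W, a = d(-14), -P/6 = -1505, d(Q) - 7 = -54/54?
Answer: 398927340*I*√2402/7361 ≈ 2.6561e+6*I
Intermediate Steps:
d(Q) = 6 (d(Q) = 7 - 54/54 = 7 - 54*1/54 = 7 - 1 = 6)
P = 9030 (P = -6*(-1505) = 9030)
a = 6
b(W) = 6*√W
p(s) = 1/(s + 2*s/(-1669 + s)) (p(s) = 1/(s + (2*s)/(-1669 + s)) = 1/(s + 2*s/(-1669 + s)))
b(-2402)/p(P) = (6*√(-2402))/(((-1669 + 9030)/(9030*(-1667 + 9030)))) = (6*(I*√2402))/(((1/9030)*7361/7363)) = (6*I*√2402)/(((1/9030)*(1/7363)*7361)) = (6*I*√2402)/(7361/66487890) = (6*I*√2402)*(66487890/7361) = 398927340*I*√2402/7361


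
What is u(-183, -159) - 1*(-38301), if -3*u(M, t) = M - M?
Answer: 38301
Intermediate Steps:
u(M, t) = 0 (u(M, t) = -(M - M)/3 = -1/3*0 = 0)
u(-183, -159) - 1*(-38301) = 0 - 1*(-38301) = 0 + 38301 = 38301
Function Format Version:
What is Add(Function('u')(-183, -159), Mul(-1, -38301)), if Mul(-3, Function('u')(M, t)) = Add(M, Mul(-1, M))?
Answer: 38301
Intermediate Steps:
Function('u')(M, t) = 0 (Function('u')(M, t) = Mul(Rational(-1, 3), Add(M, Mul(-1, M))) = Mul(Rational(-1, 3), 0) = 0)
Add(Function('u')(-183, -159), Mul(-1, -38301)) = Add(0, Mul(-1, -38301)) = Add(0, 38301) = 38301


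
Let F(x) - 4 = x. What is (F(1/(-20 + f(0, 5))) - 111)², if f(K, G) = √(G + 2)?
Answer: 1769969048/154449 + 84142*√7/154449 ≈ 11461.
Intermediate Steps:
f(K, G) = √(2 + G)
F(x) = 4 + x
(F(1/(-20 + f(0, 5))) - 111)² = ((4 + 1/(-20 + √(2 + 5))) - 111)² = ((4 + 1/(-20 + √7)) - 111)² = (-107 + 1/(-20 + √7))²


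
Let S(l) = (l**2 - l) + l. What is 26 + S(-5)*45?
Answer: 1151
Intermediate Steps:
S(l) = l**2
26 + S(-5)*45 = 26 + (-5)**2*45 = 26 + 25*45 = 26 + 1125 = 1151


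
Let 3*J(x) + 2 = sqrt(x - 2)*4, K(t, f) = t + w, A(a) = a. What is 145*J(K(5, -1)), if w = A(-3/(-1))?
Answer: -290/3 + 580*sqrt(6)/3 ≈ 376.90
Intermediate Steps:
w = 3 (w = -3/(-1) = -3*(-1) = 3)
K(t, f) = 3 + t (K(t, f) = t + 3 = 3 + t)
J(x) = -2/3 + 4*sqrt(-2 + x)/3 (J(x) = -2/3 + (sqrt(x - 2)*4)/3 = -2/3 + (sqrt(-2 + x)*4)/3 = -2/3 + (4*sqrt(-2 + x))/3 = -2/3 + 4*sqrt(-2 + x)/3)
145*J(K(5, -1)) = 145*(-2/3 + 4*sqrt(-2 + (3 + 5))/3) = 145*(-2/3 + 4*sqrt(-2 + 8)/3) = 145*(-2/3 + 4*sqrt(6)/3) = -290/3 + 580*sqrt(6)/3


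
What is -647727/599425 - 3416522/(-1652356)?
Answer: 488836552519/495231747650 ≈ 0.98709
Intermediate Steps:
-647727/599425 - 3416522/(-1652356) = -647727*1/599425 - 3416522*(-1/1652356) = -647727/599425 + 1708261/826178 = 488836552519/495231747650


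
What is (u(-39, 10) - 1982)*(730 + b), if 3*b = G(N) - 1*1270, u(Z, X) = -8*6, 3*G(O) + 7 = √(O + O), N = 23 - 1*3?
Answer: -5588590/9 - 4060*√10/9 ≈ -6.2238e+5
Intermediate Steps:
N = 20 (N = 23 - 3 = 20)
G(O) = -7/3 + √2*√O/3 (G(O) = -7/3 + √(O + O)/3 = -7/3 + √(2*O)/3 = -7/3 + (√2*√O)/3 = -7/3 + √2*√O/3)
u(Z, X) = -48
b = -3817/9 + 2*√10/9 (b = ((-7/3 + √2*√20/3) - 1*1270)/3 = ((-7/3 + √2*(2*√5)/3) - 1270)/3 = ((-7/3 + 2*√10/3) - 1270)/3 = (-3817/3 + 2*√10/3)/3 = -3817/9 + 2*√10/9 ≈ -423.41)
(u(-39, 10) - 1982)*(730 + b) = (-48 - 1982)*(730 + (-3817/9 + 2*√10/9)) = -2030*(2753/9 + 2*√10/9) = -5588590/9 - 4060*√10/9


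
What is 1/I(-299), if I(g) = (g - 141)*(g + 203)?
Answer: 1/42240 ≈ 2.3674e-5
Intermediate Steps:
I(g) = (-141 + g)*(203 + g)
1/I(-299) = 1/(-28623 + (-299)² + 62*(-299)) = 1/(-28623 + 89401 - 18538) = 1/42240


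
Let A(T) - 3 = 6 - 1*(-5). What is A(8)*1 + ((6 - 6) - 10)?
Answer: 4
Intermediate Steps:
A(T) = 14 (A(T) = 3 + (6 - 1*(-5)) = 3 + (6 + 5) = 3 + 11 = 14)
A(8)*1 + ((6 - 6) - 10) = 14*1 + ((6 - 6) - 10) = 14 + (0 - 10) = 14 - 10 = 4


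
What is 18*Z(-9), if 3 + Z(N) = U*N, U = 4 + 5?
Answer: -1512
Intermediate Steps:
U = 9
Z(N) = -3 + 9*N
18*Z(-9) = 18*(-3 + 9*(-9)) = 18*(-3 - 81) = 18*(-84) = -1512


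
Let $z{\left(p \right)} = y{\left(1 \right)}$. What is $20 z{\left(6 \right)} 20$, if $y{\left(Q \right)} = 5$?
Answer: $2000$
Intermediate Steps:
$z{\left(p \right)} = 5$
$20 z{\left(6 \right)} 20 = 20 \cdot 5 \cdot 20 = 100 \cdot 20 = 2000$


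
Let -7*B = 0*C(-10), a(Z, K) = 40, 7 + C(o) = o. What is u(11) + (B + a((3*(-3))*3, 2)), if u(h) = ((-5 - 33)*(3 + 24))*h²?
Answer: -124106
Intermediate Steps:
C(o) = -7 + o
B = 0 (B = -0*(-7 - 10) = -0*(-17) = -⅐*0 = 0)
u(h) = -1026*h² (u(h) = (-38*27)*h² = -1026*h²)
u(11) + (B + a((3*(-3))*3, 2)) = -1026*11² + (0 + 40) = -1026*121 + 40 = -124146 + 40 = -124106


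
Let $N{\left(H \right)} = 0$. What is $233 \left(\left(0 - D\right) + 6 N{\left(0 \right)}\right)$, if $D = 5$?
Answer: $-1165$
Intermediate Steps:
$233 \left(\left(0 - D\right) + 6 N{\left(0 \right)}\right) = 233 \left(\left(0 - 5\right) + 6 \cdot 0\right) = 233 \left(\left(0 - 5\right) + 0\right) = 233 \left(-5 + 0\right) = 233 \left(-5\right) = -1165$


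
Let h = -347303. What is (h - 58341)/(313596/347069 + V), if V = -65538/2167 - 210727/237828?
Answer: 6596143435020534576/491504877530431 ≈ 13420.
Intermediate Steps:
V = -1458492443/46852116 (V = -65538*1/2167 - 210727*1/237828 = -5958/197 - 210727/237828 = -1458492443/46852116 ≈ -31.130)
(h - 58341)/(313596/347069 + V) = (-347303 - 58341)/(313596/347069 - 1458492443/46852116) = -405644/(313596*(1/347069) - 1458492443/46852116) = -405644/(313596/347069 - 1458492443/46852116) = -405644/(-491504877530431/16260917048004) = -405644*(-16260917048004/491504877530431) = 6596143435020534576/491504877530431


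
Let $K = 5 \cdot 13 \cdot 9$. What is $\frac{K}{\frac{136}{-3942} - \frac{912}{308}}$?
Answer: $- \frac{88783695}{454624} \approx -195.29$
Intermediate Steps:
$K = 585$ ($K = 65 \cdot 9 = 585$)
$\frac{K}{\frac{136}{-3942} - \frac{912}{308}} = \frac{585}{\frac{136}{-3942} - \frac{912}{308}} = \frac{585}{136 \left(- \frac{1}{3942}\right) - \frac{228}{77}} = \frac{585}{- \frac{68}{1971} - \frac{228}{77}} = \frac{585}{- \frac{454624}{151767}} = 585 \left(- \frac{151767}{454624}\right) = - \frac{88783695}{454624}$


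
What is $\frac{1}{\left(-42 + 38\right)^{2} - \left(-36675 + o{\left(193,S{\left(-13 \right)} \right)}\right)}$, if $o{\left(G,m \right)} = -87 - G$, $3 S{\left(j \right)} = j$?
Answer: $\frac{1}{36971} \approx 2.7048 \cdot 10^{-5}$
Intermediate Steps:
$S{\left(j \right)} = \frac{j}{3}$
$\frac{1}{\left(-42 + 38\right)^{2} - \left(-36675 + o{\left(193,S{\left(-13 \right)} \right)}\right)} = \frac{1}{\left(-42 + 38\right)^{2} + \left(36675 - \left(-87 - 193\right)\right)} = \frac{1}{\left(-4\right)^{2} + \left(36675 - \left(-87 - 193\right)\right)} = \frac{1}{16 + \left(36675 - -280\right)} = \frac{1}{16 + \left(36675 + 280\right)} = \frac{1}{16 + 36955} = \frac{1}{36971}$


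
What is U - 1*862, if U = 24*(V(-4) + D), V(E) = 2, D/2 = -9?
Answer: -1246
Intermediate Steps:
D = -18 (D = 2*(-9) = -18)
U = -384 (U = 24*(2 - 18) = 24*(-16) = -384)
U - 1*862 = -384 - 1*862 = -384 - 862 = -1246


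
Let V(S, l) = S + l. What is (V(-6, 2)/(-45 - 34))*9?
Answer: 36/79 ≈ 0.45570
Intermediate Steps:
(V(-6, 2)/(-45 - 34))*9 = ((-6 + 2)/(-45 - 34))*9 = -4/(-79)*9 = -4*(-1/79)*9 = (4/79)*9 = 36/79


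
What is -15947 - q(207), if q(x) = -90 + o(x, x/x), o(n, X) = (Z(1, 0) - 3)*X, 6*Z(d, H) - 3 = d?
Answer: -47564/3 ≈ -15855.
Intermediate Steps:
Z(d, H) = 1/2 + d/6
o(n, X) = -7*X/3 (o(n, X) = ((1/2 + (1/6)*1) - 3)*X = ((1/2 + 1/6) - 3)*X = (2/3 - 3)*X = -7*X/3)
q(x) = -277/3 (q(x) = -90 - 7*x/(3*x) = -90 - 7/3*1 = -90 - 7/3 = -277/3)
-15947 - q(207) = -15947 - 1*(-277/3) = -15947 + 277/3 = -47564/3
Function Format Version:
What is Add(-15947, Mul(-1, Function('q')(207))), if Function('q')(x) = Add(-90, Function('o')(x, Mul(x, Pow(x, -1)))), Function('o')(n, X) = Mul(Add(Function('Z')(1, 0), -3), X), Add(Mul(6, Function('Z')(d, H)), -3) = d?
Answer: Rational(-47564, 3) ≈ -15855.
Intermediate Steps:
Function('Z')(d, H) = Add(Rational(1, 2), Mul(Rational(1, 6), d))
Function('o')(n, X) = Mul(Rational(-7, 3), X) (Function('o')(n, X) = Mul(Add(Add(Rational(1, 2), Mul(Rational(1, 6), 1)), -3), X) = Mul(Add(Add(Rational(1, 2), Rational(1, 6)), -3), X) = Mul(Add(Rational(2, 3), -3), X) = Mul(Rational(-7, 3), X))
Function('q')(x) = Rational(-277, 3) (Function('q')(x) = Add(-90, Mul(Rational(-7, 3), Mul(x, Pow(x, -1)))) = Add(-90, Mul(Rational(-7, 3), 1)) = Add(-90, Rational(-7, 3)) = Rational(-277, 3))
Add(-15947, Mul(-1, Function('q')(207))) = Add(-15947, Mul(-1, Rational(-277, 3))) = Add(-15947, Rational(277, 3)) = Rational(-47564, 3)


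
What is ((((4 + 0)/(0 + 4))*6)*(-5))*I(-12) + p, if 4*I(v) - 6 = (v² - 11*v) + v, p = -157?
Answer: -2182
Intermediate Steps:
I(v) = 3/2 - 5*v/2 + v²/4 (I(v) = 3/2 + ((v² - 11*v) + v)/4 = 3/2 + (v² - 10*v)/4 = 3/2 + (-5*v/2 + v²/4) = 3/2 - 5*v/2 + v²/4)
((((4 + 0)/(0 + 4))*6)*(-5))*I(-12) + p = ((((4 + 0)/(0 + 4))*6)*(-5))*(3/2 - 5/2*(-12) + (¼)*(-12)²) - 157 = (((4/4)*6)*(-5))*(3/2 + 30 + (¼)*144) - 157 = (((4*(¼))*6)*(-5))*(3/2 + 30 + 36) - 157 = ((1*6)*(-5))*(135/2) - 157 = (6*(-5))*(135/2) - 157 = -30*135/2 - 157 = -2025 - 157 = -2182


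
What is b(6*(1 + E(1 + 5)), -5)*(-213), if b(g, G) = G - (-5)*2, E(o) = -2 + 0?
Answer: -1065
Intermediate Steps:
E(o) = -2
b(g, G) = 10 + G (b(g, G) = G - 1*(-10) = G + 10 = 10 + G)
b(6*(1 + E(1 + 5)), -5)*(-213) = (10 - 5)*(-213) = 5*(-213) = -1065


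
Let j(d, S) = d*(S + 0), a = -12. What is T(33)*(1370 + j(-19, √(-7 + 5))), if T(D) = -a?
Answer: 16440 - 228*I*√2 ≈ 16440.0 - 322.44*I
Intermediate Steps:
T(D) = 12 (T(D) = -1*(-12) = 12)
j(d, S) = S*d (j(d, S) = d*S = S*d)
T(33)*(1370 + j(-19, √(-7 + 5))) = 12*(1370 + √(-7 + 5)*(-19)) = 12*(1370 + √(-2)*(-19)) = 12*(1370 + (I*√2)*(-19)) = 12*(1370 - 19*I*√2) = 16440 - 228*I*√2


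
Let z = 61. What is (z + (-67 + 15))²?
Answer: 81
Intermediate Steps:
(z + (-67 + 15))² = (61 + (-67 + 15))² = (61 - 52)² = 9² = 81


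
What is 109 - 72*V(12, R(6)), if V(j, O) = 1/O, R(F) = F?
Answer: 97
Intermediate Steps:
109 - 72*V(12, R(6)) = 109 - 72/6 = 109 - 72*⅙ = 109 - 12 = 97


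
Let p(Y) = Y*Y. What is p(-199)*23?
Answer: 910823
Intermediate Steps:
p(Y) = Y²
p(-199)*23 = (-199)²*23 = 39601*23 = 910823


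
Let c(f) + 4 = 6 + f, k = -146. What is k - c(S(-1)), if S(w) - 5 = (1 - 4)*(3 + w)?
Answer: -147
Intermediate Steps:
S(w) = -4 - 3*w (S(w) = 5 + (1 - 4)*(3 + w) = 5 - 3*(3 + w) = 5 + (-9 - 3*w) = -4 - 3*w)
c(f) = 2 + f (c(f) = -4 + (6 + f) = 2 + f)
k - c(S(-1)) = -146 - (2 + (-4 - 3*(-1))) = -146 - (2 + (-4 + 3)) = -146 - (2 - 1) = -146 - 1*1 = -146 - 1 = -147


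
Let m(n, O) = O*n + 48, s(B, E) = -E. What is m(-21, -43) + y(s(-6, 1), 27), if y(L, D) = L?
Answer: 950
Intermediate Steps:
m(n, O) = 48 + O*n
m(-21, -43) + y(s(-6, 1), 27) = (48 - 43*(-21)) - 1*1 = (48 + 903) - 1 = 951 - 1 = 950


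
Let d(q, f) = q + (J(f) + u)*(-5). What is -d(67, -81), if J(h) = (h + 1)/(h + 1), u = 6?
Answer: -32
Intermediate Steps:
J(h) = 1 (J(h) = (1 + h)/(1 + h) = 1)
d(q, f) = -35 + q (d(q, f) = q + (1 + 6)*(-5) = q + 7*(-5) = q - 35 = -35 + q)
-d(67, -81) = -(-35 + 67) = -1*32 = -32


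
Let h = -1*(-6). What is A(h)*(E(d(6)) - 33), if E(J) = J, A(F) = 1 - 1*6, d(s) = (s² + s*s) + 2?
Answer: -205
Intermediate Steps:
d(s) = 2 + 2*s² (d(s) = (s² + s²) + 2 = 2*s² + 2 = 2 + 2*s²)
h = 6
A(F) = -5 (A(F) = 1 - 6 = -5)
A(h)*(E(d(6)) - 33) = -5*((2 + 2*6²) - 33) = -5*((2 + 2*36) - 33) = -5*((2 + 72) - 33) = -5*(74 - 33) = -5*41 = -205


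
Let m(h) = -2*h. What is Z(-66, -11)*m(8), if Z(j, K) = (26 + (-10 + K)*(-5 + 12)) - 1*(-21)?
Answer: 1600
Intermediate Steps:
Z(j, K) = -23 + 7*K (Z(j, K) = (26 + (-10 + K)*7) + 21 = (26 + (-70 + 7*K)) + 21 = (-44 + 7*K) + 21 = -23 + 7*K)
Z(-66, -11)*m(8) = (-23 + 7*(-11))*(-2*8) = (-23 - 77)*(-16) = -100*(-16) = 1600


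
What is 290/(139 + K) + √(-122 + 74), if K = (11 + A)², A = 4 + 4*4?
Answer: 29/110 + 4*I*√3 ≈ 0.26364 + 6.9282*I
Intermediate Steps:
A = 20 (A = 4 + 16 = 20)
K = 961 (K = (11 + 20)² = 31² = 961)
290/(139 + K) + √(-122 + 74) = 290/(139 + 961) + √(-122 + 74) = 290/1100 + √(-48) = 290*(1/1100) + 4*I*√3 = 29/110 + 4*I*√3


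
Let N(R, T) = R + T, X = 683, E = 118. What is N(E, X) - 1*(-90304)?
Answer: 91105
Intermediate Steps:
N(E, X) - 1*(-90304) = (118 + 683) - 1*(-90304) = 801 + 90304 = 91105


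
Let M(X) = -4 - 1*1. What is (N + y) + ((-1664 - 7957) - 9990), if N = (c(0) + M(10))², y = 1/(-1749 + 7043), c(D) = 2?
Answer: -103772987/5294 ≈ -19602.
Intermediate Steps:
M(X) = -5 (M(X) = -4 - 1 = -5)
y = 1/5294 ≈ 0.00018889
N = 9 (N = (2 - 5)² = (-3)² = 9)
(N + y) + ((-1664 - 7957) - 9990) = (9 + 1/5294) + ((-1664 - 7957) - 9990) = 47647/5294 + (-9621 - 9990) = 47647/5294 - 19611 = -103772987/5294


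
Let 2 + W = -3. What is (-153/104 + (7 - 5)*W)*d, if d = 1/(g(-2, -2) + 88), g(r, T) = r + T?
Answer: -1193/8736 ≈ -0.13656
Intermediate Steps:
W = -5 (W = -2 - 3 = -5)
g(r, T) = T + r
d = 1/84 (d = 1/((-2 - 2) + 88) = 1/(-4 + 88) = 1/84 ≈ 0.011905)
(-153/104 + (7 - 5)*W)*d = (-153/104 + (7 - 5)*(-5))*(1/84) = (-153*1/104 + 2*(-5))*(1/84) = (-153/104 - 10)*(1/84) = -1193/104*1/84 = -1193/8736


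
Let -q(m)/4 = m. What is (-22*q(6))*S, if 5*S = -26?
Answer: -13728/5 ≈ -2745.6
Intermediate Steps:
S = -26/5 (S = (⅕)*(-26) = -26/5 ≈ -5.2000)
q(m) = -4*m
(-22*q(6))*S = -(-88)*6*(-26/5) = -22*(-24)*(-26/5) = 528*(-26/5) = -13728/5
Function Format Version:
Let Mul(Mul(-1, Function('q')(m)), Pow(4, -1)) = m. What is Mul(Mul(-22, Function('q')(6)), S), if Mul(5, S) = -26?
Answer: Rational(-13728, 5) ≈ -2745.6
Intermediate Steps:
S = Rational(-26, 5) (S = Mul(Rational(1, 5), -26) = Rational(-26, 5) ≈ -5.2000)
Function('q')(m) = Mul(-4, m)
Mul(Mul(-22, Function('q')(6)), S) = Mul(Mul(-22, Mul(-4, 6)), Rational(-26, 5)) = Mul(Mul(-22, -24), Rational(-26, 5)) = Mul(528, Rational(-26, 5)) = Rational(-13728, 5)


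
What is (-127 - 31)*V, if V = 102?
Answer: -16116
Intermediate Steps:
(-127 - 31)*V = (-127 - 31)*102 = -158*102 = -16116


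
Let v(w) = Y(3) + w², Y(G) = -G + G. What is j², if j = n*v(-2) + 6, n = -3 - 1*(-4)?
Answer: 100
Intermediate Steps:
Y(G) = 0
v(w) = w² (v(w) = 0 + w² = w²)
n = 1 (n = -3 + 4 = 1)
j = 10 (j = 1*(-2)² + 6 = 1*4 + 6 = 4 + 6 = 10)
j² = 10² = 100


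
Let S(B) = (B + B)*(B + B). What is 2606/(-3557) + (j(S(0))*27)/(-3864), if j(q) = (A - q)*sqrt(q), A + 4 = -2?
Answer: -2606/3557 ≈ -0.73264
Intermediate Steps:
A = -6 (A = -4 - 2 = -6)
S(B) = 4*B**2 (S(B) = (2*B)*(2*B) = 4*B**2)
j(q) = sqrt(q)*(-6 - q) (j(q) = (-6 - q)*sqrt(q) = sqrt(q)*(-6 - q))
2606/(-3557) + (j(S(0))*27)/(-3864) = 2606/(-3557) + ((sqrt(4*0**2)*(-6 - 4*0**2))*27)/(-3864) = 2606*(-1/3557) + ((sqrt(4*0)*(-6 - 4*0))*27)*(-1/3864) = -2606/3557 + ((sqrt(0)*(-6 - 1*0))*27)*(-1/3864) = -2606/3557 + ((0*(-6 + 0))*27)*(-1/3864) = -2606/3557 + ((0*(-6))*27)*(-1/3864) = -2606/3557 + (0*27)*(-1/3864) = -2606/3557 + 0*(-1/3864) = -2606/3557 + 0 = -2606/3557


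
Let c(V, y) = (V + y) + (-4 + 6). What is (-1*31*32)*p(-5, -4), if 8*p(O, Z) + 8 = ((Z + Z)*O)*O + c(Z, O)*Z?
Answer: 22320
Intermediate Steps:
c(V, y) = 2 + V + y (c(V, y) = (V + y) + 2 = 2 + V + y)
p(O, Z) = -1 + Z*O²/4 + Z*(2 + O + Z)/8 (p(O, Z) = -1 + (((Z + Z)*O)*O + (2 + Z + O)*Z)/8 = -1 + (((2*Z)*O)*O + (2 + O + Z)*Z)/8 = -1 + ((2*O*Z)*O + Z*(2 + O + Z))/8 = -1 + (2*Z*O² + Z*(2 + O + Z))/8 = -1 + (Z*(2 + O + Z) + 2*Z*O²)/8 = -1 + (Z*O²/4 + Z*(2 + O + Z)/8) = -1 + Z*O²/4 + Z*(2 + O + Z)/8)
(-1*31*32)*p(-5, -4) = (-1*31*32)*(-1 + (¼)*(-4)*(-5)² + (⅛)*(-4)*(2 - 5 - 4)) = (-31*32)*(-1 + (¼)*(-4)*25 + (⅛)*(-4)*(-7)) = -992*(-1 - 25 + 7/2) = -992*(-45/2) = 22320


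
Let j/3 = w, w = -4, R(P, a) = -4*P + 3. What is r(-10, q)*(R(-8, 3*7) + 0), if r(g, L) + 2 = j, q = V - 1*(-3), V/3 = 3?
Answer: -490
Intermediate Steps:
V = 9 (V = 3*3 = 9)
R(P, a) = 3 - 4*P
j = -12 (j = 3*(-4) = -12)
q = 12 (q = 9 - 1*(-3) = 9 + 3 = 12)
r(g, L) = -14 (r(g, L) = -2 - 12 = -14)
r(-10, q)*(R(-8, 3*7) + 0) = -14*((3 - 4*(-8)) + 0) = -14*((3 + 32) + 0) = -14*(35 + 0) = -14*35 = -490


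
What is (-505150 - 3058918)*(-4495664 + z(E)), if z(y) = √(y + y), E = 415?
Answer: 16022852201152 - 3564068*√830 ≈ 1.6023e+13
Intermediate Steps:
z(y) = √2*√y (z(y) = √(2*y) = √2*√y)
(-505150 - 3058918)*(-4495664 + z(E)) = (-505150 - 3058918)*(-4495664 + √2*√415) = -3564068*(-4495664 + √830) = 16022852201152 - 3564068*√830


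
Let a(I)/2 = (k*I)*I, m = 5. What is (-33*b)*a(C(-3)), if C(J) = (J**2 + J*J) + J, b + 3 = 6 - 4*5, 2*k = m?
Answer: 631125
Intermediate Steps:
k = 5/2 (k = (1/2)*5 = 5/2 ≈ 2.5000)
b = -17 (b = -3 + (6 - 4*5) = -3 + (6 - 20) = -3 - 14 = -17)
C(J) = J + 2*J**2 (C(J) = (J**2 + J**2) + J = 2*J**2 + J = J + 2*J**2)
a(I) = 5*I**2 (a(I) = 2*((5*I/2)*I) = 2*(5*I**2/2) = 5*I**2)
(-33*b)*a(C(-3)) = (-33*(-17))*(5*(-3*(1 + 2*(-3)))**2) = 561*(5*(-3*(1 - 6))**2) = 561*(5*(-3*(-5))**2) = 561*(5*15**2) = 561*(5*225) = 561*1125 = 631125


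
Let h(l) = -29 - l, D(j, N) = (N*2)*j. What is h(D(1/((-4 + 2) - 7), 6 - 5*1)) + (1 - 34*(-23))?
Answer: 6788/9 ≈ 754.22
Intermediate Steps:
D(j, N) = 2*N*j (D(j, N) = (2*N)*j = 2*N*j)
h(D(1/((-4 + 2) - 7), 6 - 5*1)) + (1 - 34*(-23)) = (-29 - 2*(6 - 5*1)/((-4 + 2) - 7)) + (1 - 34*(-23)) = (-29 - 2*(6 - 5)/(-2 - 7)) + (1 + 782) = (-29 - 2/(-9)) + 783 = (-29 - 2*(-1)/9) + 783 = (-29 - 1*(-2/9)) + 783 = (-29 + 2/9) + 783 = -259/9 + 783 = 6788/9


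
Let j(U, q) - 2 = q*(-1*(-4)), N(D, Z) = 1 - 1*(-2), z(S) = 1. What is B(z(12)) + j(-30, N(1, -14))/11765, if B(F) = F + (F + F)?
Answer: 35309/11765 ≈ 3.0012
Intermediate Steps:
N(D, Z) = 3 (N(D, Z) = 1 + 2 = 3)
j(U, q) = 2 + 4*q (j(U, q) = 2 + q*(-1*(-4)) = 2 + q*4 = 2 + 4*q)
B(F) = 3*F (B(F) = F + 2*F = 3*F)
B(z(12)) + j(-30, N(1, -14))/11765 = 3*1 + (2 + 4*3)/11765 = 3 + (2 + 12)*(1/11765) = 3 + 14*(1/11765) = 3 + 14/11765 = 35309/11765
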